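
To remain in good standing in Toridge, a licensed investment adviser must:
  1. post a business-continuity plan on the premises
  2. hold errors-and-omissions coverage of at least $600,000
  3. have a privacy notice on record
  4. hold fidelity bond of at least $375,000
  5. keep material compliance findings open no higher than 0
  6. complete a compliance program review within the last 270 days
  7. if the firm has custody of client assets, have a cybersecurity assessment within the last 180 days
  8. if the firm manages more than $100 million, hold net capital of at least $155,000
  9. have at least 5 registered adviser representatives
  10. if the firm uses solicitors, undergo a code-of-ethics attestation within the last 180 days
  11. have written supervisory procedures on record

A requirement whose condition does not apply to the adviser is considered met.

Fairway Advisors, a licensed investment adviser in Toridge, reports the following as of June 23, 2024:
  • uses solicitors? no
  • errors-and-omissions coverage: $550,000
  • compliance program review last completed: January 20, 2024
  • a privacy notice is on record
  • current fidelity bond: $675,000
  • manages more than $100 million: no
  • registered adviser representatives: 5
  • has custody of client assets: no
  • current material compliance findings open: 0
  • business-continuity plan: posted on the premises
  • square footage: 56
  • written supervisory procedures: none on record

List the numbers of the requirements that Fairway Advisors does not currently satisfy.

1. business-continuity plan present → met
2. errors-and-omissions coverage $550,000 < $600,000 → not met
3. privacy notice present → met
4. fidelity bond $675,000 ≥ $375,000 → met
5. material compliance findings open 0 ≤ 0 → met
6. compliance program review 155 days ago vs limit 270 → met
7. condition 'has custody of client assets' does not hold → requirement n/a → met
8. condition 'manages more than $100 million' does not hold → requirement n/a → met
9. registered adviser representatives 5 ≥ 5 → met
10. condition 'uses solicitors' does not hold → requirement n/a → met
11. written supervisory procedures absent → not met
Not met: 2, 11

2, 11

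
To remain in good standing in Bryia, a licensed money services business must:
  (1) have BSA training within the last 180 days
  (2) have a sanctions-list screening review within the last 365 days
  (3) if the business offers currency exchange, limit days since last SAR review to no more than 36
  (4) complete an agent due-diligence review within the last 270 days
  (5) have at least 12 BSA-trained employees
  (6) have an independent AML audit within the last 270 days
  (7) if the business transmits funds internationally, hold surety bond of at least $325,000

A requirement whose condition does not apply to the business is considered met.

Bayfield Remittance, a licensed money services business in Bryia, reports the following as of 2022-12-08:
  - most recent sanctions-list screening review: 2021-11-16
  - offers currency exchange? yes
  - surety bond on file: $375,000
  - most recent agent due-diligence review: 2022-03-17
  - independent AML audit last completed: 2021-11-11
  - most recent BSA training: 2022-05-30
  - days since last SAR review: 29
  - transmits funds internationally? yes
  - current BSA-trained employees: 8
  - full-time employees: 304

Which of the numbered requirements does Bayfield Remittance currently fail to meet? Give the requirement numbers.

1. BSA training 192 days ago vs limit 180 → not met
2. sanctions-list screening review 387 days ago vs limit 365 → not met
3. condition 'offers currency exchange' holds; days since last SAR review 29 ≤ 36 → met
4. agent due-diligence review 266 days ago vs limit 270 → met
5. BSA-trained employees 8 < 12 → not met
6. independent AML audit 392 days ago vs limit 270 → not met
7. condition 'transmits funds internationally' holds; surety bond $375,000 ≥ $325,000 → met
Not met: 1, 2, 5, 6

1, 2, 5, 6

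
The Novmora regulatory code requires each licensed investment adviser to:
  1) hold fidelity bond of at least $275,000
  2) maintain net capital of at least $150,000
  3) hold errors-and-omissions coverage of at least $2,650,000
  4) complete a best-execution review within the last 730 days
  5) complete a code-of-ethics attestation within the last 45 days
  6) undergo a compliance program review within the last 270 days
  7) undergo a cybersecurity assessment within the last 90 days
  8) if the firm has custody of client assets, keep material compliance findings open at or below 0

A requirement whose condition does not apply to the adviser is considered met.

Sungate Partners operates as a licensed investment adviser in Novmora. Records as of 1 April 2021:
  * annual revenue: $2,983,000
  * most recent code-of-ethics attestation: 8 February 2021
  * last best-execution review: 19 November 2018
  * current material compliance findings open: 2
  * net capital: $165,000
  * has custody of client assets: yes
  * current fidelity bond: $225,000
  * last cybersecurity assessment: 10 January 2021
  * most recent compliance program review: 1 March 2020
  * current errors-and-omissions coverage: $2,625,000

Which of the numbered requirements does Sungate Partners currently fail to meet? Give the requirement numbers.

1. fidelity bond $225,000 < $275,000 → not met
2. net capital $165,000 ≥ $150,000 → met
3. errors-and-omissions coverage $2,625,000 < $2,650,000 → not met
4. best-execution review 864 days ago vs limit 730 → not met
5. code-of-ethics attestation 52 days ago vs limit 45 → not met
6. compliance program review 396 days ago vs limit 270 → not met
7. cybersecurity assessment 81 days ago vs limit 90 → met
8. condition 'has custody of client assets' holds; material compliance findings open 2 > 0 → not met
Not met: 1, 3, 4, 5, 6, 8

1, 3, 4, 5, 6, 8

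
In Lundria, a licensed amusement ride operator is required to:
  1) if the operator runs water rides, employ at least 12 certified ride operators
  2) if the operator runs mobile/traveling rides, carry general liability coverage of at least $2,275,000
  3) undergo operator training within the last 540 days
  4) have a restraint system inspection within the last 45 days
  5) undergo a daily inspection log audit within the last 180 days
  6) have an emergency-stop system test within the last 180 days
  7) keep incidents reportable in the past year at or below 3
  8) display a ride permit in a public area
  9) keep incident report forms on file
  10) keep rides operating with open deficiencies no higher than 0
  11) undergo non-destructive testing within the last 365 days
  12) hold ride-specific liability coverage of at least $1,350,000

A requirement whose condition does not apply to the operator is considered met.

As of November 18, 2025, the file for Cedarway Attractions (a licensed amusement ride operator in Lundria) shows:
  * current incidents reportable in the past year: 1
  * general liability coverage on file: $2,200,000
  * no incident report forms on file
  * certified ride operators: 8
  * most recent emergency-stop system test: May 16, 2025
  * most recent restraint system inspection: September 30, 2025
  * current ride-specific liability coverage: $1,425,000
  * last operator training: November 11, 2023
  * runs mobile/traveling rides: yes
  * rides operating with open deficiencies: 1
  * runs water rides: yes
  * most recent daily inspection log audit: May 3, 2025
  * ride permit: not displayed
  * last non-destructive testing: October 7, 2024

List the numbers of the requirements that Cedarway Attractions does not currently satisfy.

1, 2, 3, 4, 5, 6, 8, 9, 10, 11

1. condition 'runs water rides' holds; certified ride operators 8 < 12 → not met
2. condition 'runs mobile/traveling rides' holds; general liability coverage $2,200,000 < $2,275,000 → not met
3. operator training 738 days ago vs limit 540 → not met
4. restraint system inspection 49 days ago vs limit 45 → not met
5. daily inspection log audit 199 days ago vs limit 180 → not met
6. emergency-stop system test 186 days ago vs limit 180 → not met
7. incidents reportable in the past year 1 ≤ 3 → met
8. ride permit absent → not met
9. incident report forms absent → not met
10. rides operating with open deficiencies 1 > 0 → not met
11. non-destructive testing 407 days ago vs limit 365 → not met
12. ride-specific liability coverage $1,425,000 ≥ $1,350,000 → met
Not met: 1, 2, 3, 4, 5, 6, 8, 9, 10, 11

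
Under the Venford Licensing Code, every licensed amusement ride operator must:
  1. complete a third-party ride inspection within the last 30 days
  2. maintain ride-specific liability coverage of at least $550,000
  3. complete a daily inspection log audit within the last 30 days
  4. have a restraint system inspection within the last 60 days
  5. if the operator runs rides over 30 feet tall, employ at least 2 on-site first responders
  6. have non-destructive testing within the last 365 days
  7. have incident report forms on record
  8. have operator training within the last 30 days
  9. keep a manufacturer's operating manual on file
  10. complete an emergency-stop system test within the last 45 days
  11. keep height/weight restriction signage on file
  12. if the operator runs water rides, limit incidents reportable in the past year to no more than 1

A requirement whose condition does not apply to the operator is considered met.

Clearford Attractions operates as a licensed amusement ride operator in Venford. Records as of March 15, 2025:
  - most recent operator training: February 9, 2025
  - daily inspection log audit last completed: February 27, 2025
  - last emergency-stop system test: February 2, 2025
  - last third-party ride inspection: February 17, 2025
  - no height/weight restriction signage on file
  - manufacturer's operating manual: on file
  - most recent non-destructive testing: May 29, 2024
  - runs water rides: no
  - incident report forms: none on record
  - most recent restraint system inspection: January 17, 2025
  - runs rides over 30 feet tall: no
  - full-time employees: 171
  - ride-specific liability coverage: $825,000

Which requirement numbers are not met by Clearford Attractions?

7, 8, 11

1. third-party ride inspection 26 days ago vs limit 30 → met
2. ride-specific liability coverage $825,000 ≥ $550,000 → met
3. daily inspection log audit 16 days ago vs limit 30 → met
4. restraint system inspection 57 days ago vs limit 60 → met
5. condition 'runs rides over 30 feet tall' does not hold → requirement n/a → met
6. non-destructive testing 290 days ago vs limit 365 → met
7. incident report forms absent → not met
8. operator training 34 days ago vs limit 30 → not met
9. manufacturer's operating manual present → met
10. emergency-stop system test 41 days ago vs limit 45 → met
11. height/weight restriction signage absent → not met
12. condition 'runs water rides' does not hold → requirement n/a → met
Not met: 7, 8, 11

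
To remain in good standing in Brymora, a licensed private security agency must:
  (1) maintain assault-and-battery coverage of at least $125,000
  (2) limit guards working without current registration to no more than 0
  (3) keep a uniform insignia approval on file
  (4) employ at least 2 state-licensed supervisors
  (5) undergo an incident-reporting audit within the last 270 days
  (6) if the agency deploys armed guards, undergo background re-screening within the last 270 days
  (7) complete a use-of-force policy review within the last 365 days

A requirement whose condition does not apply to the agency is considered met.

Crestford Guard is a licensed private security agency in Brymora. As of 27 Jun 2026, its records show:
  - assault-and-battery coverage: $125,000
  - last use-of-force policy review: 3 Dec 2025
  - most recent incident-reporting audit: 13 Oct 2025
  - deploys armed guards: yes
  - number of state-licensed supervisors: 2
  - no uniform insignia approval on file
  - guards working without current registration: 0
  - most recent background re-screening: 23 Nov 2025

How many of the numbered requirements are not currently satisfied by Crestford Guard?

1. assault-and-battery coverage $125,000 ≥ $125,000 → met
2. guards working without current registration 0 ≤ 0 → met
3. uniform insignia approval absent → not met
4. state-licensed supervisors 2 ≥ 2 → met
5. incident-reporting audit 257 days ago vs limit 270 → met
6. condition 'deploys armed guards' holds; background re-screening 216 days ago vs limit 270 → met
7. use-of-force policy review 206 days ago vs limit 365 → met
Not met: 1 of 7

1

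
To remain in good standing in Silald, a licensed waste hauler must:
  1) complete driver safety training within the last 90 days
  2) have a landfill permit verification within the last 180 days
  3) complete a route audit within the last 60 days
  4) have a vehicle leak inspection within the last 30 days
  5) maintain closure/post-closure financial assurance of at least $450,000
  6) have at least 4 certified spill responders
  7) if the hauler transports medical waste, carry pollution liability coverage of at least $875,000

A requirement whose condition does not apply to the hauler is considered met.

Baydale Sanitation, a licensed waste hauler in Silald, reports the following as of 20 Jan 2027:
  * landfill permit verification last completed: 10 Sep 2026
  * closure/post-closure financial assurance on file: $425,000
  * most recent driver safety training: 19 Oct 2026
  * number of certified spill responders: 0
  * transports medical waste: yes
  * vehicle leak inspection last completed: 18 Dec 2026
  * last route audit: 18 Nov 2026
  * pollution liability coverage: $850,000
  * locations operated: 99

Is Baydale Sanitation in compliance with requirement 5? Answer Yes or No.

5. closure/post-closure financial assurance $425,000 < $450,000 → not met

No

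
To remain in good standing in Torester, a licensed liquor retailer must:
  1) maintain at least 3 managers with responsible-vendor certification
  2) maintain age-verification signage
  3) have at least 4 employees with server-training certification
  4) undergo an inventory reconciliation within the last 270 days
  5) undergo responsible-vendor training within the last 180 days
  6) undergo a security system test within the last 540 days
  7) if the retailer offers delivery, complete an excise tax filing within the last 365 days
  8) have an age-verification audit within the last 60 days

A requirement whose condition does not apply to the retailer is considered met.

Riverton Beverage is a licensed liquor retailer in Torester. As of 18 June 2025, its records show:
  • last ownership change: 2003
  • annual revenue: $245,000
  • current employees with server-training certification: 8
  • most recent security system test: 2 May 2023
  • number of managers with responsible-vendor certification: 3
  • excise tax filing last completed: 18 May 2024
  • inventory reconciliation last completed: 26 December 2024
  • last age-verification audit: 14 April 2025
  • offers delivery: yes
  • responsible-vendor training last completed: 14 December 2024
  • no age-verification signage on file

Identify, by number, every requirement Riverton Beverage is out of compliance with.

1. managers with responsible-vendor certification 3 ≥ 3 → met
2. age-verification signage absent → not met
3. employees with server-training certification 8 ≥ 4 → met
4. inventory reconciliation 174 days ago vs limit 270 → met
5. responsible-vendor training 186 days ago vs limit 180 → not met
6. security system test 778 days ago vs limit 540 → not met
7. condition 'offers delivery' holds; excise tax filing 396 days ago vs limit 365 → not met
8. age-verification audit 65 days ago vs limit 60 → not met
Not met: 2, 5, 6, 7, 8

2, 5, 6, 7, 8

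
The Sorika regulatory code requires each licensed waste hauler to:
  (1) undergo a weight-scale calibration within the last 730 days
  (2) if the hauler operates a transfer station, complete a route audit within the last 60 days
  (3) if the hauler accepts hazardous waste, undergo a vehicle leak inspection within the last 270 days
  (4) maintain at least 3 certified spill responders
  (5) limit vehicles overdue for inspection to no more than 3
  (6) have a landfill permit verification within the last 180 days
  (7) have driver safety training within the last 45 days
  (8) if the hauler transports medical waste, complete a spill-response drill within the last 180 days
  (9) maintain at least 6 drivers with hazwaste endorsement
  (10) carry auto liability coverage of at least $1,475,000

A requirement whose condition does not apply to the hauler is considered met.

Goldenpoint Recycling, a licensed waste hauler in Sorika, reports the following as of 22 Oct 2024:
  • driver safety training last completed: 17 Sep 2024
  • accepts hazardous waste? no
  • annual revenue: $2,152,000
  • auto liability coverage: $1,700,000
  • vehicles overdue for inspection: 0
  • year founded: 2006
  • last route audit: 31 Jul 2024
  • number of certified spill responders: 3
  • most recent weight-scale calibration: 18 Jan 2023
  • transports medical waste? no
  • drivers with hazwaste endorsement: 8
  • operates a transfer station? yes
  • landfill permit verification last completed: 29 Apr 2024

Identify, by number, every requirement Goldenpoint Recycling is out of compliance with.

1. weight-scale calibration 643 days ago vs limit 730 → met
2. condition 'operates a transfer station' holds; route audit 83 days ago vs limit 60 → not met
3. condition 'accepts hazardous waste' does not hold → requirement n/a → met
4. certified spill responders 3 ≥ 3 → met
5. vehicles overdue for inspection 0 ≤ 3 → met
6. landfill permit verification 176 days ago vs limit 180 → met
7. driver safety training 35 days ago vs limit 45 → met
8. condition 'transports medical waste' does not hold → requirement n/a → met
9. drivers with hazwaste endorsement 8 ≥ 6 → met
10. auto liability coverage $1,700,000 ≥ $1,475,000 → met
Not met: 2

2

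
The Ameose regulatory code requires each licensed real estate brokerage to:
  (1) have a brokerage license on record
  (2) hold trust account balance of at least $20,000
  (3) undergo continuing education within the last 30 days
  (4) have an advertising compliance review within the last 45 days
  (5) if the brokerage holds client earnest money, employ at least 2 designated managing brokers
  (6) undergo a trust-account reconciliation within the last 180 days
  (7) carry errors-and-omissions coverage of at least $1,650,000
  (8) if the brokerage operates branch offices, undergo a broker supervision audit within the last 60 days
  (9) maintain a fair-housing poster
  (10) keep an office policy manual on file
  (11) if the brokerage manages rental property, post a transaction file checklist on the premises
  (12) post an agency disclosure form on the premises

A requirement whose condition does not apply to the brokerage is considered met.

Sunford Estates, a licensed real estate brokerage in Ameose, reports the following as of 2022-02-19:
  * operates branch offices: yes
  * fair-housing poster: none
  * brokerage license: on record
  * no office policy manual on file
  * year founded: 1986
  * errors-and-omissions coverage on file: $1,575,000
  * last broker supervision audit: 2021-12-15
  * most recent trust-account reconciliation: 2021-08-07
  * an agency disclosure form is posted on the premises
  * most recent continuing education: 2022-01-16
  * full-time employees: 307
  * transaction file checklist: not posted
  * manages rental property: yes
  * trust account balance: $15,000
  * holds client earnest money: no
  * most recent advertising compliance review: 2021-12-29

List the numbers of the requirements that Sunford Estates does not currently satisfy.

2, 3, 4, 6, 7, 8, 9, 10, 11

1. brokerage license present → met
2. trust account balance $15,000 < $20,000 → not met
3. continuing education 34 days ago vs limit 30 → not met
4. advertising compliance review 52 days ago vs limit 45 → not met
5. condition 'holds client earnest money' does not hold → requirement n/a → met
6. trust-account reconciliation 196 days ago vs limit 180 → not met
7. errors-and-omissions coverage $1,575,000 < $1,650,000 → not met
8. condition 'operates branch offices' holds; broker supervision audit 66 days ago vs limit 60 → not met
9. fair-housing poster absent → not met
10. office policy manual absent → not met
11. condition 'manages rental property' holds; transaction file checklist absent → not met
12. agency disclosure form present → met
Not met: 2, 3, 4, 6, 7, 8, 9, 10, 11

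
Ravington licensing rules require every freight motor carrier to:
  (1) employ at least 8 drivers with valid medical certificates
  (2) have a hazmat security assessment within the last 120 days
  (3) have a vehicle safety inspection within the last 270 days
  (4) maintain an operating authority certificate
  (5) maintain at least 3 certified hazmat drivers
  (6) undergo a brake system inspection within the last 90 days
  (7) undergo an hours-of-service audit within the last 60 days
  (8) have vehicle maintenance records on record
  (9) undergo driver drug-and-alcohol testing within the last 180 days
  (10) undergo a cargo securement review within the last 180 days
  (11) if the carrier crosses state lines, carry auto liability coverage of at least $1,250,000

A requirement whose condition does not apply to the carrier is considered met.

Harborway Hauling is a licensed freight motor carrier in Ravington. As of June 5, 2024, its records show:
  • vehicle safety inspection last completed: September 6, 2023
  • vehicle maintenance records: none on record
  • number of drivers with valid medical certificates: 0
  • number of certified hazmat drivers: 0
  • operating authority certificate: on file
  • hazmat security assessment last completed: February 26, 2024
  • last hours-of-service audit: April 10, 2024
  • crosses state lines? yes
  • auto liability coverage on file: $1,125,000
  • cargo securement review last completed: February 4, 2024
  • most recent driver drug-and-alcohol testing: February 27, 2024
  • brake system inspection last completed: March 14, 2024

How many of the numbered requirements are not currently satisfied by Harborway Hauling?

5

1. drivers with valid medical certificates 0 < 8 → not met
2. hazmat security assessment 100 days ago vs limit 120 → met
3. vehicle safety inspection 273 days ago vs limit 270 → not met
4. operating authority certificate present → met
5. certified hazmat drivers 0 < 3 → not met
6. brake system inspection 83 days ago vs limit 90 → met
7. hours-of-service audit 56 days ago vs limit 60 → met
8. vehicle maintenance records absent → not met
9. driver drug-and-alcohol testing 99 days ago vs limit 180 → met
10. cargo securement review 122 days ago vs limit 180 → met
11. condition 'crosses state lines' holds; auto liability coverage $1,125,000 < $1,250,000 → not met
Not met: 5 of 11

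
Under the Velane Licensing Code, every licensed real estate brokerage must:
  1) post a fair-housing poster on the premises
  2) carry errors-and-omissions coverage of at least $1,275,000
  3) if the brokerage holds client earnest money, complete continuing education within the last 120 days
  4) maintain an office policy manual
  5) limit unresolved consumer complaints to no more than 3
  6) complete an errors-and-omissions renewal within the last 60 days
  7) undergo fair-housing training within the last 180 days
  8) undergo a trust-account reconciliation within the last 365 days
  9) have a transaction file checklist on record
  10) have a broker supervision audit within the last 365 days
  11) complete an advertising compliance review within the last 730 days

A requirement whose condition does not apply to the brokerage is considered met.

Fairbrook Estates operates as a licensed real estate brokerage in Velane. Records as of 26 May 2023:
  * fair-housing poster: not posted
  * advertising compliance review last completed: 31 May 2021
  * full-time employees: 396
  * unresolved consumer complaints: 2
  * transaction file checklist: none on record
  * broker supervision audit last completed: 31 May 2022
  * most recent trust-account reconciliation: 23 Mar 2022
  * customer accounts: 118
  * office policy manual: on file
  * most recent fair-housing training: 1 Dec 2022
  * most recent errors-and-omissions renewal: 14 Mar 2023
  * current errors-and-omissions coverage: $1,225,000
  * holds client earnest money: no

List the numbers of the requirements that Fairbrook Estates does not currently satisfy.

1. fair-housing poster absent → not met
2. errors-and-omissions coverage $1,225,000 < $1,275,000 → not met
3. condition 'holds client earnest money' does not hold → requirement n/a → met
4. office policy manual present → met
5. unresolved consumer complaints 2 ≤ 3 → met
6. errors-and-omissions renewal 73 days ago vs limit 60 → not met
7. fair-housing training 176 days ago vs limit 180 → met
8. trust-account reconciliation 429 days ago vs limit 365 → not met
9. transaction file checklist absent → not met
10. broker supervision audit 360 days ago vs limit 365 → met
11. advertising compliance review 725 days ago vs limit 730 → met
Not met: 1, 2, 6, 8, 9

1, 2, 6, 8, 9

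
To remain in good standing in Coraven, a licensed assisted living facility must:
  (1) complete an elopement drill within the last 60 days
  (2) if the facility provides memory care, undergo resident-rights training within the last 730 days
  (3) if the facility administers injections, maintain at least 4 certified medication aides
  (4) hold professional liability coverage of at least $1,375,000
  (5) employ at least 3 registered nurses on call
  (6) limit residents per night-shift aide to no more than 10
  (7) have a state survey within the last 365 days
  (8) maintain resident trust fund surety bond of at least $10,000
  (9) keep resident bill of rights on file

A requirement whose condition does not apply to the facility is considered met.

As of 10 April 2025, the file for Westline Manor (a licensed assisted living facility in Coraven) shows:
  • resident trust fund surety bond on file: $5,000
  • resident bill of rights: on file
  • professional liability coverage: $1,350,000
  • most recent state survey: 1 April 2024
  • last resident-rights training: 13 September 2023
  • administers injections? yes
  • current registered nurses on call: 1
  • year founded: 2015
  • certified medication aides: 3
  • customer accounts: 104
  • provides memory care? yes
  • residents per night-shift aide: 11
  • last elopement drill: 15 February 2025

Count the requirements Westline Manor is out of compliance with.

6

1. elopement drill 54 days ago vs limit 60 → met
2. condition 'provides memory care' holds; resident-rights training 575 days ago vs limit 730 → met
3. condition 'administers injections' holds; certified medication aides 3 < 4 → not met
4. professional liability coverage $1,350,000 < $1,375,000 → not met
5. registered nurses on call 1 < 3 → not met
6. residents per night-shift aide 11 > 10 → not met
7. state survey 374 days ago vs limit 365 → not met
8. resident trust fund surety bond $5,000 < $10,000 → not met
9. resident bill of rights present → met
Not met: 6 of 9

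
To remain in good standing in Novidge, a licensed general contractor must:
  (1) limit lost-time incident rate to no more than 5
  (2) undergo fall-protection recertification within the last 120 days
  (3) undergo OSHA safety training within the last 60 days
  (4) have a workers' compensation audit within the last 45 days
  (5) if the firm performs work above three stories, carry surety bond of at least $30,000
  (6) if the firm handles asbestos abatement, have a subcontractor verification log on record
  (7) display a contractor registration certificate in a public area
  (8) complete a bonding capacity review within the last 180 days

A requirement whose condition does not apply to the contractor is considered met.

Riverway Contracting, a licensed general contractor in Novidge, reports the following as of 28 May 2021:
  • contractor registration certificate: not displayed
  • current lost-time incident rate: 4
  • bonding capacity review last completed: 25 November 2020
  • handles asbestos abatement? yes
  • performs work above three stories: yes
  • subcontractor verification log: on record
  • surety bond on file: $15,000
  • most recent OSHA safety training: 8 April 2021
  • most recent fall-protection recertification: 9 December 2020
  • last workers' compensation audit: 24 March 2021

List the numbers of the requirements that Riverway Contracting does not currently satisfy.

2, 4, 5, 7, 8

1. lost-time incident rate 4 ≤ 5 → met
2. fall-protection recertification 170 days ago vs limit 120 → not met
3. OSHA safety training 50 days ago vs limit 60 → met
4. workers' compensation audit 65 days ago vs limit 45 → not met
5. condition 'performs work above three stories' holds; surety bond $15,000 < $30,000 → not met
6. condition 'handles asbestos abatement' holds; subcontractor verification log present → met
7. contractor registration certificate absent → not met
8. bonding capacity review 184 days ago vs limit 180 → not met
Not met: 2, 4, 5, 7, 8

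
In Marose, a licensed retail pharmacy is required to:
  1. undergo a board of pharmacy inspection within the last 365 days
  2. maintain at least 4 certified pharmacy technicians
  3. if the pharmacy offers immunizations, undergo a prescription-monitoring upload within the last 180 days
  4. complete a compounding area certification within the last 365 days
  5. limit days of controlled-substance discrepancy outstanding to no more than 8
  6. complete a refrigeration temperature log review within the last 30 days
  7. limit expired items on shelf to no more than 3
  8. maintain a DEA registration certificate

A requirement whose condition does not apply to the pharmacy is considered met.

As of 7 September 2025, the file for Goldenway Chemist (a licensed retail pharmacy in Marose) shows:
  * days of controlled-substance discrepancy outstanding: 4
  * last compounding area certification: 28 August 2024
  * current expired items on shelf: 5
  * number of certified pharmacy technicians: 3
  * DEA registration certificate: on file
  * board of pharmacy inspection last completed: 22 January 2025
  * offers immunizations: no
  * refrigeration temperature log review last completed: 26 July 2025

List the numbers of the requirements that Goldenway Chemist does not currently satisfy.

1. board of pharmacy inspection 228 days ago vs limit 365 → met
2. certified pharmacy technicians 3 < 4 → not met
3. condition 'offers immunizations' does not hold → requirement n/a → met
4. compounding area certification 375 days ago vs limit 365 → not met
5. days of controlled-substance discrepancy outstanding 4 ≤ 8 → met
6. refrigeration temperature log review 43 days ago vs limit 30 → not met
7. expired items on shelf 5 > 3 → not met
8. DEA registration certificate present → met
Not met: 2, 4, 6, 7

2, 4, 6, 7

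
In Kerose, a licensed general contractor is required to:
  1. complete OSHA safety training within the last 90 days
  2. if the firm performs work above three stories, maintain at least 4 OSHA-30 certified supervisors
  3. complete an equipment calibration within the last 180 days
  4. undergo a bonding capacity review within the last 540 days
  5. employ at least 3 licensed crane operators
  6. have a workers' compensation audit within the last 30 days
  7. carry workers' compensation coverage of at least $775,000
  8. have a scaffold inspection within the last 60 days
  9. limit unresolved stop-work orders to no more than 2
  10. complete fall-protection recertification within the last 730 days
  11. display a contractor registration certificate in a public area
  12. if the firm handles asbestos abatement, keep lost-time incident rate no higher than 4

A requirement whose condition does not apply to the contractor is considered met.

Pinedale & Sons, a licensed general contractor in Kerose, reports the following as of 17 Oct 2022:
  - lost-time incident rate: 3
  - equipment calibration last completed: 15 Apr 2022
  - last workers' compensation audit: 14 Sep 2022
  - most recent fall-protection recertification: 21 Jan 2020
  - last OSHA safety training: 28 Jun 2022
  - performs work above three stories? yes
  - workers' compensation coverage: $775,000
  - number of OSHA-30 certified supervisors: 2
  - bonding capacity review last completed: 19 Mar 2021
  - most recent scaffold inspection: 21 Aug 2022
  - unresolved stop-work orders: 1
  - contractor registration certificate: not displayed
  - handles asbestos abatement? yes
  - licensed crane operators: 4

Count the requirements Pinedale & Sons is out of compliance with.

7

1. OSHA safety training 111 days ago vs limit 90 → not met
2. condition 'performs work above three stories' holds; OSHA-30 certified supervisors 2 < 4 → not met
3. equipment calibration 185 days ago vs limit 180 → not met
4. bonding capacity review 577 days ago vs limit 540 → not met
5. licensed crane operators 4 ≥ 3 → met
6. workers' compensation audit 33 days ago vs limit 30 → not met
7. workers' compensation coverage $775,000 ≥ $775,000 → met
8. scaffold inspection 57 days ago vs limit 60 → met
9. unresolved stop-work orders 1 ≤ 2 → met
10. fall-protection recertification 1000 days ago vs limit 730 → not met
11. contractor registration certificate absent → not met
12. condition 'handles asbestos abatement' holds; lost-time incident rate 3 ≤ 4 → met
Not met: 7 of 12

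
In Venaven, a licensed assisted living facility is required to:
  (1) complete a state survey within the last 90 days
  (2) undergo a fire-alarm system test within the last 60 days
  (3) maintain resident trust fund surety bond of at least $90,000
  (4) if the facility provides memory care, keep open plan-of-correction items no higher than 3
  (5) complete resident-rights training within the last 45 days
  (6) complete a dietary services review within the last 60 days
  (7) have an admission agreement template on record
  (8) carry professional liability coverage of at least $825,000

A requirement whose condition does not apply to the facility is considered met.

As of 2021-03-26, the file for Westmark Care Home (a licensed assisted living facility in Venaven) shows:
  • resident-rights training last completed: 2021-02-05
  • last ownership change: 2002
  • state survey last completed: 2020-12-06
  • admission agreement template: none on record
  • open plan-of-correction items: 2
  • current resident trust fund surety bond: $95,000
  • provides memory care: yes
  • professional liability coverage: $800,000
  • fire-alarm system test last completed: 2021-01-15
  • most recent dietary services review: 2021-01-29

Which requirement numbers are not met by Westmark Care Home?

1, 2, 5, 7, 8

1. state survey 110 days ago vs limit 90 → not met
2. fire-alarm system test 70 days ago vs limit 60 → not met
3. resident trust fund surety bond $95,000 ≥ $90,000 → met
4. condition 'provides memory care' holds; open plan-of-correction items 2 ≤ 3 → met
5. resident-rights training 49 days ago vs limit 45 → not met
6. dietary services review 56 days ago vs limit 60 → met
7. admission agreement template absent → not met
8. professional liability coverage $800,000 < $825,000 → not met
Not met: 1, 2, 5, 7, 8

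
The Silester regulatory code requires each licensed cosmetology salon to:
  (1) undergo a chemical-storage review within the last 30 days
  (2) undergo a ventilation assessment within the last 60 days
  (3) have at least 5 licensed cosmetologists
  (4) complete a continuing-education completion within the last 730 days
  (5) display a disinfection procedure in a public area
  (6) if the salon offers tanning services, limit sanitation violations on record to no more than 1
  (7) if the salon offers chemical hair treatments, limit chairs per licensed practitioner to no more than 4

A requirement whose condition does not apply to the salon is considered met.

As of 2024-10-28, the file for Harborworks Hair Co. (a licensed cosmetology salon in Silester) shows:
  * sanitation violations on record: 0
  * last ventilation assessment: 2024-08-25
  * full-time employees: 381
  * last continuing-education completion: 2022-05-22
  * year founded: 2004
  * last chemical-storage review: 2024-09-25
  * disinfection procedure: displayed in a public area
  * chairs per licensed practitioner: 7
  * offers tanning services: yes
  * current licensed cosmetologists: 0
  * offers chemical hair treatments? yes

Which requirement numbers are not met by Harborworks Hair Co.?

1. chemical-storage review 33 days ago vs limit 30 → not met
2. ventilation assessment 64 days ago vs limit 60 → not met
3. licensed cosmetologists 0 < 5 → not met
4. continuing-education completion 890 days ago vs limit 730 → not met
5. disinfection procedure present → met
6. condition 'offers tanning services' holds; sanitation violations on record 0 ≤ 1 → met
7. condition 'offers chemical hair treatments' holds; chairs per licensed practitioner 7 > 4 → not met
Not met: 1, 2, 3, 4, 7

1, 2, 3, 4, 7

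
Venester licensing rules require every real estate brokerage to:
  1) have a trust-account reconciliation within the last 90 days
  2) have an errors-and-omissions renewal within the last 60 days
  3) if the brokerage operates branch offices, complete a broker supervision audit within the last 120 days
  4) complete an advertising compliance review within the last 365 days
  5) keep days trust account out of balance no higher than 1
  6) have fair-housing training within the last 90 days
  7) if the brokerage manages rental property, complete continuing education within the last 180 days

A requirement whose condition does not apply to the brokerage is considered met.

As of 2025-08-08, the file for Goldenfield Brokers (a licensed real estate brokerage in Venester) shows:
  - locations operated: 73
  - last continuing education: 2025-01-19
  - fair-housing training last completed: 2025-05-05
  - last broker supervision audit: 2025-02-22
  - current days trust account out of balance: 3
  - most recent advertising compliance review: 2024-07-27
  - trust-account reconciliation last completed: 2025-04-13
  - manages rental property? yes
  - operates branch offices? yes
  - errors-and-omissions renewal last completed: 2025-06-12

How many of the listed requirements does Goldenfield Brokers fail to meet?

1. trust-account reconciliation 117 days ago vs limit 90 → not met
2. errors-and-omissions renewal 57 days ago vs limit 60 → met
3. condition 'operates branch offices' holds; broker supervision audit 167 days ago vs limit 120 → not met
4. advertising compliance review 377 days ago vs limit 365 → not met
5. days trust account out of balance 3 > 1 → not met
6. fair-housing training 95 days ago vs limit 90 → not met
7. condition 'manages rental property' holds; continuing education 201 days ago vs limit 180 → not met
Not met: 6 of 7

6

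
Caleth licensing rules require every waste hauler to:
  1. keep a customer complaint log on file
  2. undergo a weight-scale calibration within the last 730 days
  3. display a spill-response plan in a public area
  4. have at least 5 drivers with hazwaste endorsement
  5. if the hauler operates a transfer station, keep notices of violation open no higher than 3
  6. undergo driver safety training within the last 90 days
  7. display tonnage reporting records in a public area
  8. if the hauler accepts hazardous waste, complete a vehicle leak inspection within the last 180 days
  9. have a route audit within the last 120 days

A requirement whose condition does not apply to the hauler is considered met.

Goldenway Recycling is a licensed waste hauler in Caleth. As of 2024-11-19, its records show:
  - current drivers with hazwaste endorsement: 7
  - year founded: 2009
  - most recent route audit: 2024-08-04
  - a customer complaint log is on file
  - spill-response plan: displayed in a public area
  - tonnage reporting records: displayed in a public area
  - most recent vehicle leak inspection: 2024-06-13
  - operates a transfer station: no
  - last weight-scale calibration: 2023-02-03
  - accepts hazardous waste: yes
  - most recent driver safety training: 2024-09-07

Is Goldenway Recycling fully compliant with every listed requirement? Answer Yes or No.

1. customer complaint log present → met
2. weight-scale calibration 655 days ago vs limit 730 → met
3. spill-response plan present → met
4. drivers with hazwaste endorsement 7 ≥ 5 → met
5. condition 'operates a transfer station' does not hold → requirement n/a → met
6. driver safety training 73 days ago vs limit 90 → met
7. tonnage reporting records present → met
8. condition 'accepts hazardous waste' holds; vehicle leak inspection 159 days ago vs limit 180 → met
9. route audit 107 days ago vs limit 120 → met
All met.

Yes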